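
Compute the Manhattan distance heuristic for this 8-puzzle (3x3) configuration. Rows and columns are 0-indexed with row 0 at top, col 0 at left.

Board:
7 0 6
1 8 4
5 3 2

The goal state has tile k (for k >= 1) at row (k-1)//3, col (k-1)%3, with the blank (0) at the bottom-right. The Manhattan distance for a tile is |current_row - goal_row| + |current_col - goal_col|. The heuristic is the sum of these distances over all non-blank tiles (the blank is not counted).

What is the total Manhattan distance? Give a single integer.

Tile 7: (0,0)->(2,0) = 2
Tile 6: (0,2)->(1,2) = 1
Tile 1: (1,0)->(0,0) = 1
Tile 8: (1,1)->(2,1) = 1
Tile 4: (1,2)->(1,0) = 2
Tile 5: (2,0)->(1,1) = 2
Tile 3: (2,1)->(0,2) = 3
Tile 2: (2,2)->(0,1) = 3
Sum: 2 + 1 + 1 + 1 + 2 + 2 + 3 + 3 = 15

Answer: 15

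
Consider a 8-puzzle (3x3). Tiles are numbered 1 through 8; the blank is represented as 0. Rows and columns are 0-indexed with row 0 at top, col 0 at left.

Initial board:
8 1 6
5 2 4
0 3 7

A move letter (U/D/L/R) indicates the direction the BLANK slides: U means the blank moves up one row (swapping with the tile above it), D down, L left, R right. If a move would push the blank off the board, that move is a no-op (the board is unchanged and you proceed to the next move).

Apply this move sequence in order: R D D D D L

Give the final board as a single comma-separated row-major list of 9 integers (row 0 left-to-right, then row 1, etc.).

Answer: 8, 1, 6, 5, 2, 4, 0, 3, 7

Derivation:
After move 1 (R):
8 1 6
5 2 4
3 0 7

After move 2 (D):
8 1 6
5 2 4
3 0 7

After move 3 (D):
8 1 6
5 2 4
3 0 7

After move 4 (D):
8 1 6
5 2 4
3 0 7

After move 5 (D):
8 1 6
5 2 4
3 0 7

After move 6 (L):
8 1 6
5 2 4
0 3 7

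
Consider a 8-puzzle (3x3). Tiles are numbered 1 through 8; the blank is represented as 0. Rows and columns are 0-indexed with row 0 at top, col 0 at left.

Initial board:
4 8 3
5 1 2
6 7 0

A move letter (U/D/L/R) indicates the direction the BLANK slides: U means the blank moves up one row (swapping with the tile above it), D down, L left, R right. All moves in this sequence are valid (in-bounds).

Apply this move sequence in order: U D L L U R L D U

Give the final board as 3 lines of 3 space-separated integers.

After move 1 (U):
4 8 3
5 1 0
6 7 2

After move 2 (D):
4 8 3
5 1 2
6 7 0

After move 3 (L):
4 8 3
5 1 2
6 0 7

After move 4 (L):
4 8 3
5 1 2
0 6 7

After move 5 (U):
4 8 3
0 1 2
5 6 7

After move 6 (R):
4 8 3
1 0 2
5 6 7

After move 7 (L):
4 8 3
0 1 2
5 6 7

After move 8 (D):
4 8 3
5 1 2
0 6 7

After move 9 (U):
4 8 3
0 1 2
5 6 7

Answer: 4 8 3
0 1 2
5 6 7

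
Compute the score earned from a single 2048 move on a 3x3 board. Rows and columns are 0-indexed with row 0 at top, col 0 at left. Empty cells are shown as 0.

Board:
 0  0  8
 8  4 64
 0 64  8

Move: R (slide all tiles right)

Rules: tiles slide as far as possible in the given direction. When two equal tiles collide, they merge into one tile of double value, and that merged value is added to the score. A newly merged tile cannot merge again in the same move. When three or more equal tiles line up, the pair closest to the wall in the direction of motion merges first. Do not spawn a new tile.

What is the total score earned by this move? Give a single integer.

Slide right:
row 0: [0, 0, 8] -> [0, 0, 8]  score +0 (running 0)
row 1: [8, 4, 64] -> [8, 4, 64]  score +0 (running 0)
row 2: [0, 64, 8] -> [0, 64, 8]  score +0 (running 0)
Board after move:
 0  0  8
 8  4 64
 0 64  8

Answer: 0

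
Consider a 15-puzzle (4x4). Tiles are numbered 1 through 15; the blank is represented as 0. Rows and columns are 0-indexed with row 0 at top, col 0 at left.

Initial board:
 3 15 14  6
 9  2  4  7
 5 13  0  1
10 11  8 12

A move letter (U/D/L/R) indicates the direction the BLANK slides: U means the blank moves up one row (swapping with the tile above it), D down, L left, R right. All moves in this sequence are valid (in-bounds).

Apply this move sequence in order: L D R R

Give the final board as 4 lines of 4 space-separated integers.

After move 1 (L):
 3 15 14  6
 9  2  4  7
 5  0 13  1
10 11  8 12

After move 2 (D):
 3 15 14  6
 9  2  4  7
 5 11 13  1
10  0  8 12

After move 3 (R):
 3 15 14  6
 9  2  4  7
 5 11 13  1
10  8  0 12

After move 4 (R):
 3 15 14  6
 9  2  4  7
 5 11 13  1
10  8 12  0

Answer:  3 15 14  6
 9  2  4  7
 5 11 13  1
10  8 12  0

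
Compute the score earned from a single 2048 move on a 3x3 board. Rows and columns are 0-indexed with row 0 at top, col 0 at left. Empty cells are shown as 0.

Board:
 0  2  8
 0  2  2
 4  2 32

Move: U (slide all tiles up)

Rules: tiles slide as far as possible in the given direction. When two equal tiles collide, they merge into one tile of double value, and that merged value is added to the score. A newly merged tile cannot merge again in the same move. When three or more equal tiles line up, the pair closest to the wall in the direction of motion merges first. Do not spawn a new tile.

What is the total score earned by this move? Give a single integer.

Answer: 4

Derivation:
Slide up:
col 0: [0, 0, 4] -> [4, 0, 0]  score +0 (running 0)
col 1: [2, 2, 2] -> [4, 2, 0]  score +4 (running 4)
col 2: [8, 2, 32] -> [8, 2, 32]  score +0 (running 4)
Board after move:
 4  4  8
 0  2  2
 0  0 32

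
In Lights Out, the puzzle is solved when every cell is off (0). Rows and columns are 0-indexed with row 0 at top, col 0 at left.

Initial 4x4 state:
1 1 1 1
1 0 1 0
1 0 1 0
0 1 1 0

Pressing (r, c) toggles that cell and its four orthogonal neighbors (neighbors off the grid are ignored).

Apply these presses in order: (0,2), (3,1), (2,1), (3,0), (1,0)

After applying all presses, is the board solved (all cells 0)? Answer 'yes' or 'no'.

After press 1 at (0,2):
1 0 0 0
1 0 0 0
1 0 1 0
0 1 1 0

After press 2 at (3,1):
1 0 0 0
1 0 0 0
1 1 1 0
1 0 0 0

After press 3 at (2,1):
1 0 0 0
1 1 0 0
0 0 0 0
1 1 0 0

After press 4 at (3,0):
1 0 0 0
1 1 0 0
1 0 0 0
0 0 0 0

After press 5 at (1,0):
0 0 0 0
0 0 0 0
0 0 0 0
0 0 0 0

Lights still on: 0

Answer: yes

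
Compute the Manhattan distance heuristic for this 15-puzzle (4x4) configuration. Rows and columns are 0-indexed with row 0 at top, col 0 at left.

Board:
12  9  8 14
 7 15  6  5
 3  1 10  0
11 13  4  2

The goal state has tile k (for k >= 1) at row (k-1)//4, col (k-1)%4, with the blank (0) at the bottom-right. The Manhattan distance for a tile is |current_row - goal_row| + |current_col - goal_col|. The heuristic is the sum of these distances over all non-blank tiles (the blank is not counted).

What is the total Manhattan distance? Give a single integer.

Tile 12: (0,0)->(2,3) = 5
Tile 9: (0,1)->(2,0) = 3
Tile 8: (0,2)->(1,3) = 2
Tile 14: (0,3)->(3,1) = 5
Tile 7: (1,0)->(1,2) = 2
Tile 15: (1,1)->(3,2) = 3
Tile 6: (1,2)->(1,1) = 1
Tile 5: (1,3)->(1,0) = 3
Tile 3: (2,0)->(0,2) = 4
Tile 1: (2,1)->(0,0) = 3
Tile 10: (2,2)->(2,1) = 1
Tile 11: (3,0)->(2,2) = 3
Tile 13: (3,1)->(3,0) = 1
Tile 4: (3,2)->(0,3) = 4
Tile 2: (3,3)->(0,1) = 5
Sum: 5 + 3 + 2 + 5 + 2 + 3 + 1 + 3 + 4 + 3 + 1 + 3 + 1 + 4 + 5 = 45

Answer: 45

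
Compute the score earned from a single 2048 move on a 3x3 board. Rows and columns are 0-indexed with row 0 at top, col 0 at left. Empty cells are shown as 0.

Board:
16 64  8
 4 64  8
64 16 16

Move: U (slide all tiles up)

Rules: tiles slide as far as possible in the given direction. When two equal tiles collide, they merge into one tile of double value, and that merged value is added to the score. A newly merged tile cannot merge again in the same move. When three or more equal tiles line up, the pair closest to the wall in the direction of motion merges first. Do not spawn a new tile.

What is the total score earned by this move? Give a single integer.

Slide up:
col 0: [16, 4, 64] -> [16, 4, 64]  score +0 (running 0)
col 1: [64, 64, 16] -> [128, 16, 0]  score +128 (running 128)
col 2: [8, 8, 16] -> [16, 16, 0]  score +16 (running 144)
Board after move:
 16 128  16
  4  16  16
 64   0   0

Answer: 144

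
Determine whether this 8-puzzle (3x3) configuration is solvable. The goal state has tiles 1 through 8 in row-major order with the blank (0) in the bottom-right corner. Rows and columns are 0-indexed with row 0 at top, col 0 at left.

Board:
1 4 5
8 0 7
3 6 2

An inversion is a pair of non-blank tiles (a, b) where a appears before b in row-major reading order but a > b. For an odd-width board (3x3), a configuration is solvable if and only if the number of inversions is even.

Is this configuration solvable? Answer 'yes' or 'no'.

Answer: no

Derivation:
Inversions (pairs i<j in row-major order where tile[i] > tile[j] > 0): 13
13 is odd, so the puzzle is not solvable.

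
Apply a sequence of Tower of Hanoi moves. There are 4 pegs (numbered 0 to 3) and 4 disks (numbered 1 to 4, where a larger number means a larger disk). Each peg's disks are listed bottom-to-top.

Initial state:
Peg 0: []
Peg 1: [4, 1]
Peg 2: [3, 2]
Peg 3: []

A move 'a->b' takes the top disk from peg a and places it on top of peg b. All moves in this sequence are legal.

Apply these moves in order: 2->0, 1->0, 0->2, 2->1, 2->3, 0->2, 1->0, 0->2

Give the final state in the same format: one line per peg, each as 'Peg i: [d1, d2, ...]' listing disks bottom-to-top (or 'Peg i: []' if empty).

Answer: Peg 0: []
Peg 1: [4]
Peg 2: [2, 1]
Peg 3: [3]

Derivation:
After move 1 (2->0):
Peg 0: [2]
Peg 1: [4, 1]
Peg 2: [3]
Peg 3: []

After move 2 (1->0):
Peg 0: [2, 1]
Peg 1: [4]
Peg 2: [3]
Peg 3: []

After move 3 (0->2):
Peg 0: [2]
Peg 1: [4]
Peg 2: [3, 1]
Peg 3: []

After move 4 (2->1):
Peg 0: [2]
Peg 1: [4, 1]
Peg 2: [3]
Peg 3: []

After move 5 (2->3):
Peg 0: [2]
Peg 1: [4, 1]
Peg 2: []
Peg 3: [3]

After move 6 (0->2):
Peg 0: []
Peg 1: [4, 1]
Peg 2: [2]
Peg 3: [3]

After move 7 (1->0):
Peg 0: [1]
Peg 1: [4]
Peg 2: [2]
Peg 3: [3]

After move 8 (0->2):
Peg 0: []
Peg 1: [4]
Peg 2: [2, 1]
Peg 3: [3]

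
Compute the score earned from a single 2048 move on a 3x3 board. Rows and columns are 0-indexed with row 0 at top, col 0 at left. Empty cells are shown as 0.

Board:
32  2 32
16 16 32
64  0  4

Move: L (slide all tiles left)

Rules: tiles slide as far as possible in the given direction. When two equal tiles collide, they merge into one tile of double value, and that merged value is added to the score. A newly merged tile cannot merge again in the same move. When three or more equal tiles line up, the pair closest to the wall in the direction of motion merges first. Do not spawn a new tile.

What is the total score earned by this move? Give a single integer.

Answer: 32

Derivation:
Slide left:
row 0: [32, 2, 32] -> [32, 2, 32]  score +0 (running 0)
row 1: [16, 16, 32] -> [32, 32, 0]  score +32 (running 32)
row 2: [64, 0, 4] -> [64, 4, 0]  score +0 (running 32)
Board after move:
32  2 32
32 32  0
64  4  0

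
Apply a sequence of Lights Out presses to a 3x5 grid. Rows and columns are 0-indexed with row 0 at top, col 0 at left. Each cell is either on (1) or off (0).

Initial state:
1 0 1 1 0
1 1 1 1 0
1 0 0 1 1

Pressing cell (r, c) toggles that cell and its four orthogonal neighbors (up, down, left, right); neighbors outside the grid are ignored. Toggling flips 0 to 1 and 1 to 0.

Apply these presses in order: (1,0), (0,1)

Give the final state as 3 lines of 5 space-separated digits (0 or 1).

After press 1 at (1,0):
0 0 1 1 0
0 0 1 1 0
0 0 0 1 1

After press 2 at (0,1):
1 1 0 1 0
0 1 1 1 0
0 0 0 1 1

Answer: 1 1 0 1 0
0 1 1 1 0
0 0 0 1 1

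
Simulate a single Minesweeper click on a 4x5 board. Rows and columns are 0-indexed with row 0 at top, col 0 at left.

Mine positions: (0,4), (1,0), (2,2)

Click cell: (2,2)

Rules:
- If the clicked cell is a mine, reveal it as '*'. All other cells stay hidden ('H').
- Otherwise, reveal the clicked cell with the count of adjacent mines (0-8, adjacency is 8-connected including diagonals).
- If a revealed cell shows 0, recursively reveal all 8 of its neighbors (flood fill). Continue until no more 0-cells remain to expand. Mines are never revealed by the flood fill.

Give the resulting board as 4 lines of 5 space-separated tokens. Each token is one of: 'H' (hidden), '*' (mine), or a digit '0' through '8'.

H H H H H
H H H H H
H H * H H
H H H H H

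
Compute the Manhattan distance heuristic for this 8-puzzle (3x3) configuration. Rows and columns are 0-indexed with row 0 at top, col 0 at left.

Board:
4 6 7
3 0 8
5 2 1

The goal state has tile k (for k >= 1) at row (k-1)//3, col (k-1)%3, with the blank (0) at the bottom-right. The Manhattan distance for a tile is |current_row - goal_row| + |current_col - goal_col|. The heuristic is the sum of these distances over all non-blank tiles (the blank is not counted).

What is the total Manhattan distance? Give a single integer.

Tile 4: (0,0)->(1,0) = 1
Tile 6: (0,1)->(1,2) = 2
Tile 7: (0,2)->(2,0) = 4
Tile 3: (1,0)->(0,2) = 3
Tile 8: (1,2)->(2,1) = 2
Tile 5: (2,0)->(1,1) = 2
Tile 2: (2,1)->(0,1) = 2
Tile 1: (2,2)->(0,0) = 4
Sum: 1 + 2 + 4 + 3 + 2 + 2 + 2 + 4 = 20

Answer: 20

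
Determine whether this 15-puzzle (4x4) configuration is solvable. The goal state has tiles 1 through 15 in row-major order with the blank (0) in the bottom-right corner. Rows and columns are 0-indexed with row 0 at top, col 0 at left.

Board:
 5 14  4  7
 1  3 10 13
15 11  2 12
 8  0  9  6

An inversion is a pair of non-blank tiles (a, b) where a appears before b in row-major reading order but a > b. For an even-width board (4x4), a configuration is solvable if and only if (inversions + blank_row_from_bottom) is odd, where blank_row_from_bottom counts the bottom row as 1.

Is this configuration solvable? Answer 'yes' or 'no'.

Answer: no

Derivation:
Inversions: 49
Blank is in row 3 (0-indexed from top), which is row 1 counting from the bottom (bottom = 1).
49 + 1 = 50, which is even, so the puzzle is not solvable.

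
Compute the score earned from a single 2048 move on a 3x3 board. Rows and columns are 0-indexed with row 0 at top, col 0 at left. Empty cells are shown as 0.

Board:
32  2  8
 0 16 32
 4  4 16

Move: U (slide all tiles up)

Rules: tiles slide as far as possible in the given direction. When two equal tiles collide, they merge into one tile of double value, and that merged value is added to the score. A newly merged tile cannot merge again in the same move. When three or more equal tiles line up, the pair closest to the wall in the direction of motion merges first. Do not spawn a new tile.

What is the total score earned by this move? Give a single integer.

Slide up:
col 0: [32, 0, 4] -> [32, 4, 0]  score +0 (running 0)
col 1: [2, 16, 4] -> [2, 16, 4]  score +0 (running 0)
col 2: [8, 32, 16] -> [8, 32, 16]  score +0 (running 0)
Board after move:
32  2  8
 4 16 32
 0  4 16

Answer: 0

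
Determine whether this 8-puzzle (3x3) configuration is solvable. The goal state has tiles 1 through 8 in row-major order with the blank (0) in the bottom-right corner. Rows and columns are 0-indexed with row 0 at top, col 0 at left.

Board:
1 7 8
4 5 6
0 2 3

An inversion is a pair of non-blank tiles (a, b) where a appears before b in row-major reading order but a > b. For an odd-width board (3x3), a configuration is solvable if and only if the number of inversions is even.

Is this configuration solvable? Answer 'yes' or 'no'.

Answer: yes

Derivation:
Inversions (pairs i<j in row-major order where tile[i] > tile[j] > 0): 16
16 is even, so the puzzle is solvable.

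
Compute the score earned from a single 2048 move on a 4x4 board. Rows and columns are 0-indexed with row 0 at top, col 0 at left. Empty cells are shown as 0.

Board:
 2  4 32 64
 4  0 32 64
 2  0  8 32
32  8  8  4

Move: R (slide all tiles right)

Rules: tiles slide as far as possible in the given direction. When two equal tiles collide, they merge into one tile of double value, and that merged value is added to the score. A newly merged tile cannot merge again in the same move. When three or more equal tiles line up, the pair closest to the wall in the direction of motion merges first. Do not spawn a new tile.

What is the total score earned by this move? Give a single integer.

Slide right:
row 0: [2, 4, 32, 64] -> [2, 4, 32, 64]  score +0 (running 0)
row 1: [4, 0, 32, 64] -> [0, 4, 32, 64]  score +0 (running 0)
row 2: [2, 0, 8, 32] -> [0, 2, 8, 32]  score +0 (running 0)
row 3: [32, 8, 8, 4] -> [0, 32, 16, 4]  score +16 (running 16)
Board after move:
 2  4 32 64
 0  4 32 64
 0  2  8 32
 0 32 16  4

Answer: 16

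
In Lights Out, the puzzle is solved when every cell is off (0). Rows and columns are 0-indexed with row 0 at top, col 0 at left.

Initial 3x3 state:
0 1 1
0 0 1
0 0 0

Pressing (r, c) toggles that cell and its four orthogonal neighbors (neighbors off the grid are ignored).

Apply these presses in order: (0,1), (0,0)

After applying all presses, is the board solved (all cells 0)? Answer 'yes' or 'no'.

Answer: no

Derivation:
After press 1 at (0,1):
1 0 0
0 1 1
0 0 0

After press 2 at (0,0):
0 1 0
1 1 1
0 0 0

Lights still on: 4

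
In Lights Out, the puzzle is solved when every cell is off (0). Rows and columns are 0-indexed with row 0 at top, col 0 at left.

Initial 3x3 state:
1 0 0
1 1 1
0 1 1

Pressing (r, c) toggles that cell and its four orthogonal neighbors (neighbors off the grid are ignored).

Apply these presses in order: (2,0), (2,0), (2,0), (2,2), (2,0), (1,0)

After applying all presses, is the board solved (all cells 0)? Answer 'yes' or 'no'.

After press 1 at (2,0):
1 0 0
0 1 1
1 0 1

After press 2 at (2,0):
1 0 0
1 1 1
0 1 1

After press 3 at (2,0):
1 0 0
0 1 1
1 0 1

After press 4 at (2,2):
1 0 0
0 1 0
1 1 0

After press 5 at (2,0):
1 0 0
1 1 0
0 0 0

After press 6 at (1,0):
0 0 0
0 0 0
1 0 0

Lights still on: 1

Answer: no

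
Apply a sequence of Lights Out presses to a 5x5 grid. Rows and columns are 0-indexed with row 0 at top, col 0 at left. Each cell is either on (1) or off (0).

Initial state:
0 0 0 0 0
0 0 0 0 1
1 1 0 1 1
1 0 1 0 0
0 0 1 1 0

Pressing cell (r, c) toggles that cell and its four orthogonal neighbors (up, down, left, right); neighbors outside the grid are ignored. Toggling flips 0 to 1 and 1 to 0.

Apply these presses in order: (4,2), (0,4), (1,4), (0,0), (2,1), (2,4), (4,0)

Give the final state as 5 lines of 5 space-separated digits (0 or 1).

After press 1 at (4,2):
0 0 0 0 0
0 0 0 0 1
1 1 0 1 1
1 0 0 0 0
0 1 0 0 0

After press 2 at (0,4):
0 0 0 1 1
0 0 0 0 0
1 1 0 1 1
1 0 0 0 0
0 1 0 0 0

After press 3 at (1,4):
0 0 0 1 0
0 0 0 1 1
1 1 0 1 0
1 0 0 0 0
0 1 0 0 0

After press 4 at (0,0):
1 1 0 1 0
1 0 0 1 1
1 1 0 1 0
1 0 0 0 0
0 1 0 0 0

After press 5 at (2,1):
1 1 0 1 0
1 1 0 1 1
0 0 1 1 0
1 1 0 0 0
0 1 0 0 0

After press 6 at (2,4):
1 1 0 1 0
1 1 0 1 0
0 0 1 0 1
1 1 0 0 1
0 1 0 0 0

After press 7 at (4,0):
1 1 0 1 0
1 1 0 1 0
0 0 1 0 1
0 1 0 0 1
1 0 0 0 0

Answer: 1 1 0 1 0
1 1 0 1 0
0 0 1 0 1
0 1 0 0 1
1 0 0 0 0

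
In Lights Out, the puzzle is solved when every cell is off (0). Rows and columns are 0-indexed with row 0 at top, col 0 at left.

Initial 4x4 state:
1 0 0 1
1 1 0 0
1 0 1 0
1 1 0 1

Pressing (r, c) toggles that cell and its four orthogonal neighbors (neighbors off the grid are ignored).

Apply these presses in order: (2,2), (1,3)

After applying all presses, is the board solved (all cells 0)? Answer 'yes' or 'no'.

Answer: no

Derivation:
After press 1 at (2,2):
1 0 0 1
1 1 1 0
1 1 0 1
1 1 1 1

After press 2 at (1,3):
1 0 0 0
1 1 0 1
1 1 0 0
1 1 1 1

Lights still on: 10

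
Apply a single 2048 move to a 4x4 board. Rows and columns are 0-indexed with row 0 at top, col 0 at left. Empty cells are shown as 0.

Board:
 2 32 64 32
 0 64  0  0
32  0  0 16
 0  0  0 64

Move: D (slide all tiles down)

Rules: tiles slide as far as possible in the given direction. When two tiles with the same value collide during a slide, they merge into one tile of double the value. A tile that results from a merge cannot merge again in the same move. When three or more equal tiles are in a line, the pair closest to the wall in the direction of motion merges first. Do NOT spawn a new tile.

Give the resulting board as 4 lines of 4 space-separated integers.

Slide down:
col 0: [2, 0, 32, 0] -> [0, 0, 2, 32]
col 1: [32, 64, 0, 0] -> [0, 0, 32, 64]
col 2: [64, 0, 0, 0] -> [0, 0, 0, 64]
col 3: [32, 0, 16, 64] -> [0, 32, 16, 64]

Answer:  0  0  0  0
 0  0  0 32
 2 32  0 16
32 64 64 64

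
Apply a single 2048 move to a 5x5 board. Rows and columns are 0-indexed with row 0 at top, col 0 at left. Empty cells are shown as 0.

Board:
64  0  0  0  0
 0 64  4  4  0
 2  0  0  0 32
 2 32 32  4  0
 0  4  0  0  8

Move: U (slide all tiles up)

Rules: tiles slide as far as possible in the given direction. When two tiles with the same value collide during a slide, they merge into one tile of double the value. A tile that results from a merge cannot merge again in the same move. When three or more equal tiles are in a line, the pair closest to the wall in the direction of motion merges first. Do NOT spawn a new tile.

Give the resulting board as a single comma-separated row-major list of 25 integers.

Slide up:
col 0: [64, 0, 2, 2, 0] -> [64, 4, 0, 0, 0]
col 1: [0, 64, 0, 32, 4] -> [64, 32, 4, 0, 0]
col 2: [0, 4, 0, 32, 0] -> [4, 32, 0, 0, 0]
col 3: [0, 4, 0, 4, 0] -> [8, 0, 0, 0, 0]
col 4: [0, 0, 32, 0, 8] -> [32, 8, 0, 0, 0]

Answer: 64, 64, 4, 8, 32, 4, 32, 32, 0, 8, 0, 4, 0, 0, 0, 0, 0, 0, 0, 0, 0, 0, 0, 0, 0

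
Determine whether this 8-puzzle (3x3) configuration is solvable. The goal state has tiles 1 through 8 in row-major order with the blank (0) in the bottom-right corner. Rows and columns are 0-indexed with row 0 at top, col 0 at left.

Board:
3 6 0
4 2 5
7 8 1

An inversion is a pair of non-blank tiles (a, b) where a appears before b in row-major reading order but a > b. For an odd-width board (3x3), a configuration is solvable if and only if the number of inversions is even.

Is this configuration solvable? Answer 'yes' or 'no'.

Answer: yes

Derivation:
Inversions (pairs i<j in row-major order where tile[i] > tile[j] > 0): 12
12 is even, so the puzzle is solvable.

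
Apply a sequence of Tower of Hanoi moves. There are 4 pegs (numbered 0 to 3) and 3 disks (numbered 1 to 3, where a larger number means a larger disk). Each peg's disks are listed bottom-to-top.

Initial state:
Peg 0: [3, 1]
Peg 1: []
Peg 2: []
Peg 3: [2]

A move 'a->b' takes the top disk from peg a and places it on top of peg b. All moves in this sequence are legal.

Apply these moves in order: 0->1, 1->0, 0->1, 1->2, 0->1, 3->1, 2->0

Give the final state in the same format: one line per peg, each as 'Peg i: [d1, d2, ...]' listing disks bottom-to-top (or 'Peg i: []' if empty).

After move 1 (0->1):
Peg 0: [3]
Peg 1: [1]
Peg 2: []
Peg 3: [2]

After move 2 (1->0):
Peg 0: [3, 1]
Peg 1: []
Peg 2: []
Peg 3: [2]

After move 3 (0->1):
Peg 0: [3]
Peg 1: [1]
Peg 2: []
Peg 3: [2]

After move 4 (1->2):
Peg 0: [3]
Peg 1: []
Peg 2: [1]
Peg 3: [2]

After move 5 (0->1):
Peg 0: []
Peg 1: [3]
Peg 2: [1]
Peg 3: [2]

After move 6 (3->1):
Peg 0: []
Peg 1: [3, 2]
Peg 2: [1]
Peg 3: []

After move 7 (2->0):
Peg 0: [1]
Peg 1: [3, 2]
Peg 2: []
Peg 3: []

Answer: Peg 0: [1]
Peg 1: [3, 2]
Peg 2: []
Peg 3: []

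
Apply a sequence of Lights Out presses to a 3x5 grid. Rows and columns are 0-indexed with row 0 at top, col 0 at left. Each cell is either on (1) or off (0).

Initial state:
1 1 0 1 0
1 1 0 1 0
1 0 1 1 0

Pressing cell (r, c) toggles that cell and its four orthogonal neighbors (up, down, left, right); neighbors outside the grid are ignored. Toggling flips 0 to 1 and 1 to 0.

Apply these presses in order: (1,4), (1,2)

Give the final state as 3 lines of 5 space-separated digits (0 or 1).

Answer: 1 1 1 1 1
1 0 1 1 1
1 0 0 1 1

Derivation:
After press 1 at (1,4):
1 1 0 1 1
1 1 0 0 1
1 0 1 1 1

After press 2 at (1,2):
1 1 1 1 1
1 0 1 1 1
1 0 0 1 1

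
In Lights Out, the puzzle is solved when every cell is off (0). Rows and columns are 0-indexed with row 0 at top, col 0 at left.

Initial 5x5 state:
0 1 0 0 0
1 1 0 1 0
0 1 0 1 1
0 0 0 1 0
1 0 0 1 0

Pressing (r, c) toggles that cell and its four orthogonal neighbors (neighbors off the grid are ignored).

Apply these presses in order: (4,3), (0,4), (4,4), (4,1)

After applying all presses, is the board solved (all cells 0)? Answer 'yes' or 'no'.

Answer: no

Derivation:
After press 1 at (4,3):
0 1 0 0 0
1 1 0 1 0
0 1 0 1 1
0 0 0 0 0
1 0 1 0 1

After press 2 at (0,4):
0 1 0 1 1
1 1 0 1 1
0 1 0 1 1
0 0 0 0 0
1 0 1 0 1

After press 3 at (4,4):
0 1 0 1 1
1 1 0 1 1
0 1 0 1 1
0 0 0 0 1
1 0 1 1 0

After press 4 at (4,1):
0 1 0 1 1
1 1 0 1 1
0 1 0 1 1
0 1 0 0 1
0 1 0 1 0

Lights still on: 14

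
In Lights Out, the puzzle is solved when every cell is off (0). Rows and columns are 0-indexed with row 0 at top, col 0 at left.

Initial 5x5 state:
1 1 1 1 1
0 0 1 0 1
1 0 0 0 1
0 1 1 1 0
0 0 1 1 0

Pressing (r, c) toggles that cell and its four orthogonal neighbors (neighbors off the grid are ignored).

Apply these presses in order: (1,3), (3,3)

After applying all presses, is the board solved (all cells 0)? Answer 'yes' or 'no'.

After press 1 at (1,3):
1 1 1 0 1
0 0 0 1 0
1 0 0 1 1
0 1 1 1 0
0 0 1 1 0

After press 2 at (3,3):
1 1 1 0 1
0 0 0 1 0
1 0 0 0 1
0 1 0 0 1
0 0 1 0 0

Lights still on: 10

Answer: no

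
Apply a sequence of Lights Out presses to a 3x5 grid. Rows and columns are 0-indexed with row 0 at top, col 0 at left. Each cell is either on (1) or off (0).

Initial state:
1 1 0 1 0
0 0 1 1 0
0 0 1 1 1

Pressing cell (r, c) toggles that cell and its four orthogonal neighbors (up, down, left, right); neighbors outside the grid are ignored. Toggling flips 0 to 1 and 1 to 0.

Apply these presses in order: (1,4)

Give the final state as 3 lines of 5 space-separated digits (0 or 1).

Answer: 1 1 0 1 1
0 0 1 0 1
0 0 1 1 0

Derivation:
After press 1 at (1,4):
1 1 0 1 1
0 0 1 0 1
0 0 1 1 0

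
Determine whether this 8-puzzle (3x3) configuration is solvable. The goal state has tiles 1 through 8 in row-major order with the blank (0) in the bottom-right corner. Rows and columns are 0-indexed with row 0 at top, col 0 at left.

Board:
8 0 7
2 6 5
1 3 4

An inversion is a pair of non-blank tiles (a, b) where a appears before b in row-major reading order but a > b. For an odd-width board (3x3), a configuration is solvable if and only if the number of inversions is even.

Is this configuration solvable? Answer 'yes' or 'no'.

Inversions (pairs i<j in row-major order where tile[i] > tile[j] > 0): 21
21 is odd, so the puzzle is not solvable.

Answer: no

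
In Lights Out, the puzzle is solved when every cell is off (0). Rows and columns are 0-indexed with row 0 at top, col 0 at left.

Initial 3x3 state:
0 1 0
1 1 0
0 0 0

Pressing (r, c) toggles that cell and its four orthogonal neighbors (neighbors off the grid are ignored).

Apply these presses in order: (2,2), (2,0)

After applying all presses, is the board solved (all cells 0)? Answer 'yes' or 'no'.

Answer: no

Derivation:
After press 1 at (2,2):
0 1 0
1 1 1
0 1 1

After press 2 at (2,0):
0 1 0
0 1 1
1 0 1

Lights still on: 5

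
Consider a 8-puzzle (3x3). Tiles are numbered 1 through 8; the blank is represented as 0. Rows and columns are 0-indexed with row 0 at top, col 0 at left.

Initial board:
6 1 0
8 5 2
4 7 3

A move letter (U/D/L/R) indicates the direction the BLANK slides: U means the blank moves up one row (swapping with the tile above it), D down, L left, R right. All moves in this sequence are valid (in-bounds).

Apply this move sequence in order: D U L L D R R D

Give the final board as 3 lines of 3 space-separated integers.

After move 1 (D):
6 1 2
8 5 0
4 7 3

After move 2 (U):
6 1 0
8 5 2
4 7 3

After move 3 (L):
6 0 1
8 5 2
4 7 3

After move 4 (L):
0 6 1
8 5 2
4 7 3

After move 5 (D):
8 6 1
0 5 2
4 7 3

After move 6 (R):
8 6 1
5 0 2
4 7 3

After move 7 (R):
8 6 1
5 2 0
4 7 3

After move 8 (D):
8 6 1
5 2 3
4 7 0

Answer: 8 6 1
5 2 3
4 7 0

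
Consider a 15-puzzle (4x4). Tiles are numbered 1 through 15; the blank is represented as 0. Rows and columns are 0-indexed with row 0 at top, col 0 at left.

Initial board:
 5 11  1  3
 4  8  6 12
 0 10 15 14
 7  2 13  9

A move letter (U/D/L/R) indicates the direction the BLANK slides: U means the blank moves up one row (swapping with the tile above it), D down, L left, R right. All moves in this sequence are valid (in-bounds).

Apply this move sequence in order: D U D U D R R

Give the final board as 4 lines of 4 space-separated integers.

Answer:  5 11  1  3
 4  8  6 12
 7 10 15 14
 2 13  0  9

Derivation:
After move 1 (D):
 5 11  1  3
 4  8  6 12
 7 10 15 14
 0  2 13  9

After move 2 (U):
 5 11  1  3
 4  8  6 12
 0 10 15 14
 7  2 13  9

After move 3 (D):
 5 11  1  3
 4  8  6 12
 7 10 15 14
 0  2 13  9

After move 4 (U):
 5 11  1  3
 4  8  6 12
 0 10 15 14
 7  2 13  9

After move 5 (D):
 5 11  1  3
 4  8  6 12
 7 10 15 14
 0  2 13  9

After move 6 (R):
 5 11  1  3
 4  8  6 12
 7 10 15 14
 2  0 13  9

After move 7 (R):
 5 11  1  3
 4  8  6 12
 7 10 15 14
 2 13  0  9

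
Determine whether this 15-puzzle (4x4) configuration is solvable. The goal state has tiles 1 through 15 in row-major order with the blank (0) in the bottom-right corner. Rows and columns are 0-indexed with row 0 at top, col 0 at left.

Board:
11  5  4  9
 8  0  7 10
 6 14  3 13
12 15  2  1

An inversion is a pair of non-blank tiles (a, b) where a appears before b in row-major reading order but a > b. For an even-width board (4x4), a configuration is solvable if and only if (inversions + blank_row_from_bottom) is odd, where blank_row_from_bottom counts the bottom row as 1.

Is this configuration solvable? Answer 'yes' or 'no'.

Answer: yes

Derivation:
Inversions: 54
Blank is in row 1 (0-indexed from top), which is row 3 counting from the bottom (bottom = 1).
54 + 3 = 57, which is odd, so the puzzle is solvable.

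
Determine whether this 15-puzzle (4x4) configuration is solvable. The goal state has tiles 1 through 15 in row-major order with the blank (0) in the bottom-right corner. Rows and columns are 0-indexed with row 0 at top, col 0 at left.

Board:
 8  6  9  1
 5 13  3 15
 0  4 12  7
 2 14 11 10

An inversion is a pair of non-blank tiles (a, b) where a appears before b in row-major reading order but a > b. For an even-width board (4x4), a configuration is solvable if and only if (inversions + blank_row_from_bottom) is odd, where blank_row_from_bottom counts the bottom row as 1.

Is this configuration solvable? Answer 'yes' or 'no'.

Inversions: 45
Blank is in row 2 (0-indexed from top), which is row 2 counting from the bottom (bottom = 1).
45 + 2 = 47, which is odd, so the puzzle is solvable.

Answer: yes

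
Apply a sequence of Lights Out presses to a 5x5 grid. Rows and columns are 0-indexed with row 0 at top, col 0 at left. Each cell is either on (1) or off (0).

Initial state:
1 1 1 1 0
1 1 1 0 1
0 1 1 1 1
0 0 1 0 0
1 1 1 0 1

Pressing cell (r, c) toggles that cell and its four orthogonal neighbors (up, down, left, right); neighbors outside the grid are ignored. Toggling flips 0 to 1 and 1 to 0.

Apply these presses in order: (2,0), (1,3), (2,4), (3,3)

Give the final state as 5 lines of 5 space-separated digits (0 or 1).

After press 1 at (2,0):
1 1 1 1 0
0 1 1 0 1
1 0 1 1 1
1 0 1 0 0
1 1 1 0 1

After press 2 at (1,3):
1 1 1 0 0
0 1 0 1 0
1 0 1 0 1
1 0 1 0 0
1 1 1 0 1

After press 3 at (2,4):
1 1 1 0 0
0 1 0 1 1
1 0 1 1 0
1 0 1 0 1
1 1 1 0 1

After press 4 at (3,3):
1 1 1 0 0
0 1 0 1 1
1 0 1 0 0
1 0 0 1 0
1 1 1 1 1

Answer: 1 1 1 0 0
0 1 0 1 1
1 0 1 0 0
1 0 0 1 0
1 1 1 1 1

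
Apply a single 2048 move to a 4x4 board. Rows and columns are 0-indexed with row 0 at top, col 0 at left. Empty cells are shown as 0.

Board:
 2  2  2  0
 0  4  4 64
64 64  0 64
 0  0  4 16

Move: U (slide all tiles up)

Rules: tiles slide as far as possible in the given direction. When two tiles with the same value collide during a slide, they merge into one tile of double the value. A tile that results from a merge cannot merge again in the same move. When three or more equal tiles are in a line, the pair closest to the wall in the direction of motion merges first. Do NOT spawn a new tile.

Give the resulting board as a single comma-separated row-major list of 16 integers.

Slide up:
col 0: [2, 0, 64, 0] -> [2, 64, 0, 0]
col 1: [2, 4, 64, 0] -> [2, 4, 64, 0]
col 2: [2, 4, 0, 4] -> [2, 8, 0, 0]
col 3: [0, 64, 64, 16] -> [128, 16, 0, 0]

Answer: 2, 2, 2, 128, 64, 4, 8, 16, 0, 64, 0, 0, 0, 0, 0, 0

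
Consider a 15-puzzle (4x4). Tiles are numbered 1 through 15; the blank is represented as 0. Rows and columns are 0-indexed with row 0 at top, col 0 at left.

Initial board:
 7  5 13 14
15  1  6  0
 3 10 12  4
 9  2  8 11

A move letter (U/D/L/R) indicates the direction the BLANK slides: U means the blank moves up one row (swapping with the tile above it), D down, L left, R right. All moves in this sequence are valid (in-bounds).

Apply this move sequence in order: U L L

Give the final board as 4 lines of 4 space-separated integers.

After move 1 (U):
 7  5 13  0
15  1  6 14
 3 10 12  4
 9  2  8 11

After move 2 (L):
 7  5  0 13
15  1  6 14
 3 10 12  4
 9  2  8 11

After move 3 (L):
 7  0  5 13
15  1  6 14
 3 10 12  4
 9  2  8 11

Answer:  7  0  5 13
15  1  6 14
 3 10 12  4
 9  2  8 11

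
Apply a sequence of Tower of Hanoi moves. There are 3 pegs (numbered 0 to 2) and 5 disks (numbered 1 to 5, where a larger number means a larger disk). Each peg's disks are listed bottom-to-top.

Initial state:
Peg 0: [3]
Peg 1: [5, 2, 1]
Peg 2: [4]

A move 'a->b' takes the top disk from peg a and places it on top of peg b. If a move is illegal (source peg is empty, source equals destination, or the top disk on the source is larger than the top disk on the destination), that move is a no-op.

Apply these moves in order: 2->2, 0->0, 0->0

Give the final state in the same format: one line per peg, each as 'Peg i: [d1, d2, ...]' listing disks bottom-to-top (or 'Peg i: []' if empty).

After move 1 (2->2):
Peg 0: [3]
Peg 1: [5, 2, 1]
Peg 2: [4]

After move 2 (0->0):
Peg 0: [3]
Peg 1: [5, 2, 1]
Peg 2: [4]

After move 3 (0->0):
Peg 0: [3]
Peg 1: [5, 2, 1]
Peg 2: [4]

Answer: Peg 0: [3]
Peg 1: [5, 2, 1]
Peg 2: [4]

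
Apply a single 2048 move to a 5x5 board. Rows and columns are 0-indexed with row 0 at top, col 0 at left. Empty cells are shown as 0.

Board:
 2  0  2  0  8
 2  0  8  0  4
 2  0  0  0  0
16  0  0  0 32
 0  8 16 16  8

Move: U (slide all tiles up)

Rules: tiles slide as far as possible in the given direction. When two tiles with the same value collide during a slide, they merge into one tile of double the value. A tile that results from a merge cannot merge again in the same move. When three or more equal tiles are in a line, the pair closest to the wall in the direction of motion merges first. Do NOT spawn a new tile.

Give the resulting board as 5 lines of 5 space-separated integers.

Slide up:
col 0: [2, 2, 2, 16, 0] -> [4, 2, 16, 0, 0]
col 1: [0, 0, 0, 0, 8] -> [8, 0, 0, 0, 0]
col 2: [2, 8, 0, 0, 16] -> [2, 8, 16, 0, 0]
col 3: [0, 0, 0, 0, 16] -> [16, 0, 0, 0, 0]
col 4: [8, 4, 0, 32, 8] -> [8, 4, 32, 8, 0]

Answer:  4  8  2 16  8
 2  0  8  0  4
16  0 16  0 32
 0  0  0  0  8
 0  0  0  0  0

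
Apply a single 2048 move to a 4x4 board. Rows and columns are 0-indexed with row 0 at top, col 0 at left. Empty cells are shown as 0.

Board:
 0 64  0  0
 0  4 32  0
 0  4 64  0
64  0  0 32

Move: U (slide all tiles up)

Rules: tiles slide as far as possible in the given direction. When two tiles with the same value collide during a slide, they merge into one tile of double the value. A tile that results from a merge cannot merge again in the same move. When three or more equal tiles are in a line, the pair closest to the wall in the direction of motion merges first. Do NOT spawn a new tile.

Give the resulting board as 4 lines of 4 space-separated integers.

Answer: 64 64 32 32
 0  8 64  0
 0  0  0  0
 0  0  0  0

Derivation:
Slide up:
col 0: [0, 0, 0, 64] -> [64, 0, 0, 0]
col 1: [64, 4, 4, 0] -> [64, 8, 0, 0]
col 2: [0, 32, 64, 0] -> [32, 64, 0, 0]
col 3: [0, 0, 0, 32] -> [32, 0, 0, 0]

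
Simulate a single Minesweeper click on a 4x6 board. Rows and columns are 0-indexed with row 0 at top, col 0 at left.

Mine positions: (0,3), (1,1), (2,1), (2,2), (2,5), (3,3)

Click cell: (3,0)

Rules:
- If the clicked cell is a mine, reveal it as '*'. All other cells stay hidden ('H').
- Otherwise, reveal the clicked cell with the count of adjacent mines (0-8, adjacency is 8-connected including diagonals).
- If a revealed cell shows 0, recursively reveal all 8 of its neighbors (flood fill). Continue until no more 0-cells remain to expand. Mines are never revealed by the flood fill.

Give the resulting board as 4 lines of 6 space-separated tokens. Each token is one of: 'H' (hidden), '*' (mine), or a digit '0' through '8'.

H H H H H H
H H H H H H
H H H H H H
1 H H H H H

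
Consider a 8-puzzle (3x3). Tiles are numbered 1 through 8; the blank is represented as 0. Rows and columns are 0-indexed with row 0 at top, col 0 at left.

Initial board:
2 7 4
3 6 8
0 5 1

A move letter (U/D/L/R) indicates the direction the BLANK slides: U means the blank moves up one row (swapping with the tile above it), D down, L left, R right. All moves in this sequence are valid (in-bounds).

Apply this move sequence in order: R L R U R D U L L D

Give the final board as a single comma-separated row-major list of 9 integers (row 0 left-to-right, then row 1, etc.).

After move 1 (R):
2 7 4
3 6 8
5 0 1

After move 2 (L):
2 7 4
3 6 8
0 5 1

After move 3 (R):
2 7 4
3 6 8
5 0 1

After move 4 (U):
2 7 4
3 0 8
5 6 1

After move 5 (R):
2 7 4
3 8 0
5 6 1

After move 6 (D):
2 7 4
3 8 1
5 6 0

After move 7 (U):
2 7 4
3 8 0
5 6 1

After move 8 (L):
2 7 4
3 0 8
5 6 1

After move 9 (L):
2 7 4
0 3 8
5 6 1

After move 10 (D):
2 7 4
5 3 8
0 6 1

Answer: 2, 7, 4, 5, 3, 8, 0, 6, 1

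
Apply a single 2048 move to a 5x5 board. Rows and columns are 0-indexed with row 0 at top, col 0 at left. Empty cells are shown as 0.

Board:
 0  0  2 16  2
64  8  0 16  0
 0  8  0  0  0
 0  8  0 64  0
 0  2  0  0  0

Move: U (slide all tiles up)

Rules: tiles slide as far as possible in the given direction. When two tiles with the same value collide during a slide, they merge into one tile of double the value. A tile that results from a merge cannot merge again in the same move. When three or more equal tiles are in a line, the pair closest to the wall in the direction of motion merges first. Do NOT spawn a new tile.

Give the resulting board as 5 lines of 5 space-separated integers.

Slide up:
col 0: [0, 64, 0, 0, 0] -> [64, 0, 0, 0, 0]
col 1: [0, 8, 8, 8, 2] -> [16, 8, 2, 0, 0]
col 2: [2, 0, 0, 0, 0] -> [2, 0, 0, 0, 0]
col 3: [16, 16, 0, 64, 0] -> [32, 64, 0, 0, 0]
col 4: [2, 0, 0, 0, 0] -> [2, 0, 0, 0, 0]

Answer: 64 16  2 32  2
 0  8  0 64  0
 0  2  0  0  0
 0  0  0  0  0
 0  0  0  0  0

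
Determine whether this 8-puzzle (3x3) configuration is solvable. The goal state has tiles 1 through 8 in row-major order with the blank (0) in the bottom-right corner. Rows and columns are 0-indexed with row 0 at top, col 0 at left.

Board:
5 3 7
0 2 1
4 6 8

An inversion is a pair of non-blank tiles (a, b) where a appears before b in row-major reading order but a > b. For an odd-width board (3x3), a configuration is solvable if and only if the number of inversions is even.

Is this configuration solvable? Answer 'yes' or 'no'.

Inversions (pairs i<j in row-major order where tile[i] > tile[j] > 0): 11
11 is odd, so the puzzle is not solvable.

Answer: no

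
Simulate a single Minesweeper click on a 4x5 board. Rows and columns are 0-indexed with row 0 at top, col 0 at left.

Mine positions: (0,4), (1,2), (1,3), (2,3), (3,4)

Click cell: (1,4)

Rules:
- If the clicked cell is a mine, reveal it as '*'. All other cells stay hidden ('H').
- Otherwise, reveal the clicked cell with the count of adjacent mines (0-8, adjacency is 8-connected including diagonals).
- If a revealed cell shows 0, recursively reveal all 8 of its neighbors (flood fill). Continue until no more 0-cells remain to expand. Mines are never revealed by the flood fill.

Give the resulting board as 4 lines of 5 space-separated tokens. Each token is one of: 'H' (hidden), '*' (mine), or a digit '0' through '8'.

H H H H H
H H H H 3
H H H H H
H H H H H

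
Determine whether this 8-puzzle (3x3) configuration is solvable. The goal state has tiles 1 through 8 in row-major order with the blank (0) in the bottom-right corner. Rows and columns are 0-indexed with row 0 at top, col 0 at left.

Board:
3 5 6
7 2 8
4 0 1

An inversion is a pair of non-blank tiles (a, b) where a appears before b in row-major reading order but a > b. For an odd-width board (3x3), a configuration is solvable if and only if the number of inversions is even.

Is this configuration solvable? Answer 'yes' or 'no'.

Answer: no

Derivation:
Inversions (pairs i<j in row-major order where tile[i] > tile[j] > 0): 15
15 is odd, so the puzzle is not solvable.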